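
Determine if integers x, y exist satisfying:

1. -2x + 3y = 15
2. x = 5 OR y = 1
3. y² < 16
Yes

Take x = -6, y = 1. Substituting into each constraint:
  (1) -2(-6) + 3(1) = 15 ✓
  (2) y = 1, target 1 ✓ (second branch holds)
  (3) y² = (1)² = 1, and 1 < 16 ✓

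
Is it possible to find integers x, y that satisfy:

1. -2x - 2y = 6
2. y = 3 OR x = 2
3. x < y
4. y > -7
Yes

Take x = -6, y = 3. Substituting into each constraint:
  (1) -2(-6) - 2(3) = 6 ✓
  (2) y = 3, target 3 ✓ (first branch holds)
  (3) -6 < 3 ✓
  (4) 3 > -7 ✓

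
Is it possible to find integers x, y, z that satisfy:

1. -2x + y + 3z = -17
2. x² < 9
Yes

Take x = 1, y = 0, z = -5. Substituting into each constraint:
  (1) -2(1) + 0 + 3(-5) = -17 ✓
  (2) x² = (1)² = 1, and 1 < 9 ✓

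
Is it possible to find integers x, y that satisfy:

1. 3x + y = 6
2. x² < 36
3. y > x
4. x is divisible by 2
Yes

Take x = 0, y = 6. Substituting into each constraint:
  (1) 3(0) + 6 = 6 ✓
  (2) x² = (0)² = 0, and 0 < 36 ✓
  (3) 6 > 0 ✓
  (4) 0 = 2 × 0, remainder 0 ✓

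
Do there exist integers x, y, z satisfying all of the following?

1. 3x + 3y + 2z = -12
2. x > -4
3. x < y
Yes

Take x = -2, y = 0, z = -3. Substituting into each constraint:
  (1) 3(-2) + 3(0) + 2(-3) = -12 ✓
  (2) -2 > -4 ✓
  (3) -2 < 0 ✓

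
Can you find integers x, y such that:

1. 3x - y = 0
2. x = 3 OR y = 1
Yes

Take x = 3, y = 9. Substituting into each constraint:
  (1) 3(3) + (-9) = 0 ✓
  (2) x = 3, target 3 ✓ (first branch holds)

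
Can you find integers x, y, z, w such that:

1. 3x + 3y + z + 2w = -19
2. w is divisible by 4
Yes

Take x = -7, y = 0, z = 2, w = 0. Substituting into each constraint:
  (1) 3(-7) + 3(0) + 2 + 2(0) = -19 ✓
  (2) 0 = 4 × 0, remainder 0 ✓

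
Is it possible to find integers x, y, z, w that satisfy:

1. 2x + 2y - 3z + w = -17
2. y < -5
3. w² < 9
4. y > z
Yes

Take x = -13, y = -6, z = -7, w = 0. Substituting into each constraint:
  (1) 2(-13) + 2(-6) - 3(-7) + 0 = -17 ✓
  (2) -6 < -5 ✓
  (3) w² = (0)² = 0, and 0 < 9 ✓
  (4) -6 > -7 ✓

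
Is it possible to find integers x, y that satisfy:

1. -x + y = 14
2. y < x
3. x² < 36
No

A contradictory subset is {-x + y = 14, y < x}. No integer assignment can satisfy these jointly:

  - -x + y = 14: is a linear equation tying the variables together
  - y < x: bounds one variable relative to another variable

From the equation, x − y = -14, i.e. x − y = -14; but x > y requires x − y ≥ 1. Contradiction.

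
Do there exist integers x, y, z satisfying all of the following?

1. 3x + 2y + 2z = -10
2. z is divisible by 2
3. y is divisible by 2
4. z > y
Yes

Take x = 6, y = -8, z = -6. Substituting into each constraint:
  (1) 3(6) + 2(-8) + 2(-6) = -10 ✓
  (2) -6 = 2 × -3, remainder 0 ✓
  (3) -8 = 2 × -4, remainder 0 ✓
  (4) -6 > -8 ✓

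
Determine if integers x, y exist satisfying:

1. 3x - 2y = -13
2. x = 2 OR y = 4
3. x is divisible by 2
No

A contradictory subset is {3x - 2y = -13, x = 2 OR y = 4}. No integer assignment can satisfy these jointly:

  - 3x - 2y = -13: is a linear equation tying the variables together
  - x = 2 OR y = 4: forces a choice: either x = 2 or y = 4

Split on the disjunction (x = 2 OR y = 4):
  • If x = 2: with x = 2, every remaining term of the linear equation is divisible by 2, so the left side is ≡ 0 (mod 2); but the right side -19 ≡ 1 (mod 2). No integers can satisfy it.
  • If y = 4: with y = 4, every remaining term of the linear equation is divisible by 3, so the left side is ≡ 0 (mod 3); but the right side -5 ≡ 1 (mod 3). No integers can satisfy it.
Both branches are infeasible, so the system has no integer solution.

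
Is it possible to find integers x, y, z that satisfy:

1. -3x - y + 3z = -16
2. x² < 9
Yes

Take x = 0, y = 16, z = 0. Substituting into each constraint:
  (1) -3(0) + (-16) + 3(0) = -16 ✓
  (2) x² = (0)² = 0, and 0 < 9 ✓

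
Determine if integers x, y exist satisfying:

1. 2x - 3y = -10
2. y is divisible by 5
Yes

Take x = -5, y = 0. Substituting into each constraint:
  (1) 2(-5) - 3(0) = -10 ✓
  (2) 0 = 5 × 0, remainder 0 ✓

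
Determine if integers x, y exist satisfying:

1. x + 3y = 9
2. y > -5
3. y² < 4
Yes

Take x = 9, y = 0. Substituting into each constraint:
  (1) 9 + 3(0) = 9 ✓
  (2) 0 > -5 ✓
  (3) y² = (0)² = 0, and 0 < 4 ✓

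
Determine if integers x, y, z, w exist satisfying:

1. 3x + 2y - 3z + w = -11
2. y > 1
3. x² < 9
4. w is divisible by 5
Yes

Take x = 0, y = 2, z = 5, w = 0. Substituting into each constraint:
  (1) 3(0) + 2(2) - 3(5) + 0 = -11 ✓
  (2) 2 > 1 ✓
  (3) x² = (0)² = 0, and 0 < 9 ✓
  (4) 0 = 5 × 0, remainder 0 ✓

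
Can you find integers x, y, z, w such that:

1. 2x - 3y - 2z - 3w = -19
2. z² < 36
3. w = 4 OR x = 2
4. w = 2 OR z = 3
Yes

Take x = 4, y = 3, z = 3, w = 4. Substituting into each constraint:
  (1) 2(4) - 3(3) - 2(3) - 3(4) = -19 ✓
  (2) z² = (3)² = 9, and 9 < 36 ✓
  (3) w = 4, target 4 ✓ (first branch holds)
  (4) z = 3, target 3 ✓ (second branch holds)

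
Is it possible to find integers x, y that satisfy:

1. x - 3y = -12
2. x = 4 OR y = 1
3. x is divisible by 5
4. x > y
No

A contradictory subset is {x - 3y = -12, x = 4 OR y = 1, x > y}. No integer assignment can satisfy these jointly:

  - x - 3y = -12: is a linear equation tying the variables together
  - x = 4 OR y = 1: forces a choice: either x = 4 or y = 1
  - x > y: bounds one variable relative to another variable

Split on the disjunction (x = 4 OR y = 1):
  • If x = 4: with x = 4, every remaining term of the linear equation is divisible by 3, so the left side is ≡ 0 (mod 3); but the right side -16 ≡ 2 (mod 3). No integers can satisfy it.
  • If y = 1: the equation forces x = -9, giving (y, x) = (1, -9), which violates x > y.
Both branches are infeasible, so the system has no integer solution.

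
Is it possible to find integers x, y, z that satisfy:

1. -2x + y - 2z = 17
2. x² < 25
Yes

Take x = 0, y = 1, z = -8. Substituting into each constraint:
  (1) -2(0) + 1 - 2(-8) = 17 ✓
  (2) x² = (0)² = 0, and 0 < 25 ✓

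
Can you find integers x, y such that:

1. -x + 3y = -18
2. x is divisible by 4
Yes

Take x = 0, y = -6. Substituting into each constraint:
  (1) 0 + 3(-6) = -18 ✓
  (2) 0 = 4 × 0, remainder 0 ✓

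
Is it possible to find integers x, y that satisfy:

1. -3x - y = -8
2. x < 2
Yes

Take x = 0, y = 8. Substituting into each constraint:
  (1) -3(0) + (-8) = -8 ✓
  (2) 0 < 2 ✓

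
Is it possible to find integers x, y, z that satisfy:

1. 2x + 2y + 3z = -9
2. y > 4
Yes

Take x = -11, y = 5, z = 1. Substituting into each constraint:
  (1) 2(-11) + 2(5) + 3(1) = -9 ✓
  (2) 5 > 4 ✓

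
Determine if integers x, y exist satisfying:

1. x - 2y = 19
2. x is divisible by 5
Yes

Take x = 25, y = 3. Substituting into each constraint:
  (1) 25 - 2(3) = 19 ✓
  (2) 25 = 5 × 5, remainder 0 ✓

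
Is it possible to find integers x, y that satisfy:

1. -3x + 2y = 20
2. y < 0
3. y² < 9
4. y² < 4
No

A contradictory subset is {-3x + 2y = 20, y < 0, y² < 4}. No integer assignment can satisfy these jointly:

  - -3x + 2y = 20: is a linear equation tying the variables together
  - y < 0: bounds one variable relative to a constant
  - y² < 4: restricts y to |y| ≤ 1

The bounds confine y to {-1}. For each value, substitute into the equation:
  • y = -1: the equation gives -3x = 22, so x would not be an integer.
Every case fails, so no integer solution exists.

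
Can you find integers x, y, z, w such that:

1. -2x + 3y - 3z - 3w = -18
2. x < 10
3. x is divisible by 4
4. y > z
Yes

Take x = 0, y = 0, z = -1, w = 7. Substituting into each constraint:
  (1) -2(0) + 3(0) - 3(-1) - 3(7) = -18 ✓
  (2) 0 < 10 ✓
  (3) 0 = 4 × 0, remainder 0 ✓
  (4) 0 > -1 ✓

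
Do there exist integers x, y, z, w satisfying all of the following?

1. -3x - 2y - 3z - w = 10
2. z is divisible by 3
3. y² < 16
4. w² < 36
Yes

Take x = -4, y = 0, z = 0, w = 2. Substituting into each constraint:
  (1) -3(-4) - 2(0) - 3(0) + (-2) = 10 ✓
  (2) 0 = 3 × 0, remainder 0 ✓
  (3) y² = (0)² = 0, and 0 < 16 ✓
  (4) w² = (2)² = 4, and 4 < 36 ✓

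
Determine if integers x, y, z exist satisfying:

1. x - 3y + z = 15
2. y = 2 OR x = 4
Yes

Take x = 4, y = -3, z = 2. Substituting into each constraint:
  (1) 4 - 3(-3) + 2 = 15 ✓
  (2) x = 4, target 4 ✓ (second branch holds)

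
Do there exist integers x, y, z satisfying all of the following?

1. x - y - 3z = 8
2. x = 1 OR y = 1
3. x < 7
Yes

Take x = 1, y = -1, z = -2. Substituting into each constraint:
  (1) 1 + 1 - 3(-2) = 8 ✓
  (2) x = 1, target 1 ✓ (first branch holds)
  (3) 1 < 7 ✓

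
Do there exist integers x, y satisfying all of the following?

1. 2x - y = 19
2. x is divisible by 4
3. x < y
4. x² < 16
No

A contradictory subset is {2x - y = 19, x < y, x² < 16}. No integer assignment can satisfy these jointly:

  - 2x - y = 19: is a linear equation tying the variables together
  - x < y: bounds one variable relative to another variable
  - x² < 16: restricts x to |x| ≤ 3

Propagating the comparison: y > x and x ≥ -3 give y ≥ -2. Range argument: with x ∈ [-3, 3], y ∈ [-2, ∞], the left side of the equation is at most 8, but the right side is 19 > 8. No integer solution exists.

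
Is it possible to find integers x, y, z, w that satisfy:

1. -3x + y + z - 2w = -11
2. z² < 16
Yes

Take x = 3, y = 0, z = 0, w = 1. Substituting into each constraint:
  (1) -3(3) + 0 + 0 - 2(1) = -11 ✓
  (2) z² = (0)² = 0, and 0 < 16 ✓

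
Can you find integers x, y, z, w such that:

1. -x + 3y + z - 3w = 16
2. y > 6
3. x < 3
Yes

Take x = 0, y = 7, z = 1, w = 2. Substituting into each constraint:
  (1) 0 + 3(7) + 1 - 3(2) = 16 ✓
  (2) 7 > 6 ✓
  (3) 0 < 3 ✓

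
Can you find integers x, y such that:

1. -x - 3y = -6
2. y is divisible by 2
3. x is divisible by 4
Yes

Take x = 0, y = 2. Substituting into each constraint:
  (1) 0 - 3(2) = -6 ✓
  (2) 2 = 2 × 1, remainder 0 ✓
  (3) 0 = 4 × 0, remainder 0 ✓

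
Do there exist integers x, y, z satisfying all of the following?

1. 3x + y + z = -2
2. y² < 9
Yes

Take x = 0, y = 0, z = -2. Substituting into each constraint:
  (1) 3(0) + 0 + (-2) = -2 ✓
  (2) y² = (0)² = 0, and 0 < 9 ✓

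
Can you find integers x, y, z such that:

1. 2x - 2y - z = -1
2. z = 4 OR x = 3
Yes

Take x = 3, y = 2, z = 3. Substituting into each constraint:
  (1) 2(3) - 2(2) + (-3) = -1 ✓
  (2) x = 3, target 3 ✓ (second branch holds)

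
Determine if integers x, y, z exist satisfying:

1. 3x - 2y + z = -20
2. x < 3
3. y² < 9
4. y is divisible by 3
Yes

Take x = -7, y = 0, z = 1. Substituting into each constraint:
  (1) 3(-7) - 2(0) + 1 = -20 ✓
  (2) -7 < 3 ✓
  (3) y² = (0)² = 0, and 0 < 9 ✓
  (4) 0 = 3 × 0, remainder 0 ✓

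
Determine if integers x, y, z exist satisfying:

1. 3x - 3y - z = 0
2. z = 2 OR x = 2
Yes

Take x = 2, y = 1, z = 3. Substituting into each constraint:
  (1) 3(2) - 3(1) + (-3) = 0 ✓
  (2) x = 2, target 2 ✓ (second branch holds)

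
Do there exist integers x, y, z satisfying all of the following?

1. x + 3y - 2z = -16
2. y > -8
Yes

Take x = 0, y = 0, z = 8. Substituting into each constraint:
  (1) 0 + 3(0) - 2(8) = -16 ✓
  (2) 0 > -8 ✓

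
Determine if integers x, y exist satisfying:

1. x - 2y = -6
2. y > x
Yes

Take x = 4, y = 5. Substituting into each constraint:
  (1) 4 - 2(5) = -6 ✓
  (2) 5 > 4 ✓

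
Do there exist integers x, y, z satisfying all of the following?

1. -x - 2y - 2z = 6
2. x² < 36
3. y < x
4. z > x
Yes

Take x = 0, y = -4, z = 1. Substituting into each constraint:
  (1) 0 - 2(-4) - 2(1) = 6 ✓
  (2) x² = (0)² = 0, and 0 < 36 ✓
  (3) -4 < 0 ✓
  (4) 1 > 0 ✓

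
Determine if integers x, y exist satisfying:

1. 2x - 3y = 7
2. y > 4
Yes

Take x = 11, y = 5. Substituting into each constraint:
  (1) 2(11) - 3(5) = 7 ✓
  (2) 5 > 4 ✓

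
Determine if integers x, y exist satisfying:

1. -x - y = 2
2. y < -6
Yes

Take x = 5, y = -7. Substituting into each constraint:
  (1) (-5) + 7 = 2 ✓
  (2) -7 < -6 ✓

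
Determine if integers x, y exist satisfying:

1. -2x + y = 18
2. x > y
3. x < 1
Yes

Take x = -19, y = -20. Substituting into each constraint:
  (1) -2(-19) + (-20) = 18 ✓
  (2) -19 > -20 ✓
  (3) -19 < 1 ✓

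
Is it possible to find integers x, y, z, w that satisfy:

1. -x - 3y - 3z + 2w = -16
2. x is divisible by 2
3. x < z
Yes

Take x = 0, y = 5, z = 1, w = 1. Substituting into each constraint:
  (1) 0 - 3(5) - 3(1) + 2(1) = -16 ✓
  (2) 0 = 2 × 0, remainder 0 ✓
  (3) 0 < 1 ✓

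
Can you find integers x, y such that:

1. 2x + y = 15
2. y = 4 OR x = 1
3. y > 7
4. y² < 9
No

A contradictory subset is {y > 7, y² < 9}. No integer assignment can satisfy these jointly:

  - y > 7: bounds one variable relative to a constant
  - y² < 9: restricts y to |y| ≤ 2

Direct contradiction: the bounds on y require y ≥ 8 and y ≤ 2 simultaneously, which is empty.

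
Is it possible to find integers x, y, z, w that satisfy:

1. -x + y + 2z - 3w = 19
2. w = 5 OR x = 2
Yes

Take x = 0, y = 0, z = 17, w = 5. Substituting into each constraint:
  (1) 0 + 0 + 2(17) - 3(5) = 19 ✓
  (2) w = 5, target 5 ✓ (first branch holds)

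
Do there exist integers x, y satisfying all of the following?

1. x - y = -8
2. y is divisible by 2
Yes

Take x = -8, y = 0. Substituting into each constraint:
  (1) (-8) + 0 = -8 ✓
  (2) 0 = 2 × 0, remainder 0 ✓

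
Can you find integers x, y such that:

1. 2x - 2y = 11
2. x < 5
No

Even the single constraint (2x - 2y = 11) is infeasible over the integers.

  - 2x - 2y = 11: every term on the left is divisible by 2, so the LHS ≡ 0 (mod 2), but the RHS 11 is not — no integer solution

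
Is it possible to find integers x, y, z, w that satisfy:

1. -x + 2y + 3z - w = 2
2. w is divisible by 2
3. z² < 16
Yes

Take x = 1, y = 0, z = 1, w = 0. Substituting into each constraint:
  (1) (-1) + 2(0) + 3(1) + 0 = 2 ✓
  (2) 0 = 2 × 0, remainder 0 ✓
  (3) z² = (1)² = 1, and 1 < 16 ✓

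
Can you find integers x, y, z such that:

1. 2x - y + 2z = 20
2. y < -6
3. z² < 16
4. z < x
Yes

Take x = 1, y = -18, z = 0. Substituting into each constraint:
  (1) 2(1) + 18 + 2(0) = 20 ✓
  (2) -18 < -6 ✓
  (3) z² = (0)² = 0, and 0 < 16 ✓
  (4) 0 < 1 ✓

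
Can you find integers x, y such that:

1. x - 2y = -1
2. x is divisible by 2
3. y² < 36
No

A contradictory subset is {x - 2y = -1, x is divisible by 2}. No integer assignment can satisfy these jointly:

  - x - 2y = -1: is a linear equation tying the variables together
  - x is divisible by 2: restricts x to multiples of 2

Modular obstruction: writing x = 2x', every remaining term of the linear equation is divisible by 2, so the left side is ≡ 0 (mod 2); but the right side -1 ≡ 1 (mod 2). No integers can satisfy it.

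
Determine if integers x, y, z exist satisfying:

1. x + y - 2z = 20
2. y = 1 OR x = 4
Yes

Take x = -1, y = 1, z = -10. Substituting into each constraint:
  (1) (-1) + 1 - 2(-10) = 20 ✓
  (2) y = 1, target 1 ✓ (first branch holds)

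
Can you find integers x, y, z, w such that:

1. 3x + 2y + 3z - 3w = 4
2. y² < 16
Yes

Take x = 0, y = 2, z = 0, w = 0. Substituting into each constraint:
  (1) 3(0) + 2(2) + 3(0) - 3(0) = 4 ✓
  (2) y² = (2)² = 4, and 4 < 16 ✓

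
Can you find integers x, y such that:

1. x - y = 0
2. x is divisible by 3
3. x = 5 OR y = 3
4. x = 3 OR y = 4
Yes

Take x = 3, y = 3. Substituting into each constraint:
  (1) 3 + (-3) = 0 ✓
  (2) 3 = 3 × 1, remainder 0 ✓
  (3) y = 3, target 3 ✓ (second branch holds)
  (4) x = 3, target 3 ✓ (first branch holds)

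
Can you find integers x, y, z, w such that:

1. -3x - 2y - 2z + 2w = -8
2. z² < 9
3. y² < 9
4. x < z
Yes

Take x = 0, y = 0, z = 1, w = -3. Substituting into each constraint:
  (1) -3(0) - 2(0) - 2(1) + 2(-3) = -8 ✓
  (2) z² = (1)² = 1, and 1 < 9 ✓
  (3) y² = (0)² = 0, and 0 < 9 ✓
  (4) 0 < 1 ✓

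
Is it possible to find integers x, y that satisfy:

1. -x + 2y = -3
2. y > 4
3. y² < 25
No

A contradictory subset is {y > 4, y² < 25}. No integer assignment can satisfy these jointly:

  - y > 4: bounds one variable relative to a constant
  - y² < 25: restricts y to |y| ≤ 4

Direct contradiction: the bounds on y require y ≥ 5 and y ≤ 4 simultaneously, which is empty.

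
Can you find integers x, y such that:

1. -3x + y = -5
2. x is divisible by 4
Yes

Take x = 0, y = -5. Substituting into each constraint:
  (1) -3(0) + (-5) = -5 ✓
  (2) 0 = 4 × 0, remainder 0 ✓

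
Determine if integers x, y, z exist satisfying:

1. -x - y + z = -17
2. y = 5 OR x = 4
Yes

Take x = 12, y = 5, z = 0. Substituting into each constraint:
  (1) (-12) + (-5) + 0 = -17 ✓
  (2) y = 5, target 5 ✓ (first branch holds)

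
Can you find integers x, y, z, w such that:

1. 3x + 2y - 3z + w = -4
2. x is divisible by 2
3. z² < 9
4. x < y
Yes

Take x = 0, y = 1, z = 2, w = 0. Substituting into each constraint:
  (1) 3(0) + 2(1) - 3(2) + 0 = -4 ✓
  (2) 0 = 2 × 0, remainder 0 ✓
  (3) z² = (2)² = 4, and 4 < 9 ✓
  (4) 0 < 1 ✓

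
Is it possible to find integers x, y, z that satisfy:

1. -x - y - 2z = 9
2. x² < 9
Yes

Take x = 0, y = 1, z = -5. Substituting into each constraint:
  (1) 0 + (-1) - 2(-5) = 9 ✓
  (2) x² = (0)² = 0, and 0 < 9 ✓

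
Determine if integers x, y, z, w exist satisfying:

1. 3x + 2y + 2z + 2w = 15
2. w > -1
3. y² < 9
Yes

Take x = 5, y = 0, z = 0, w = 0. Substituting into each constraint:
  (1) 3(5) + 2(0) + 2(0) + 2(0) = 15 ✓
  (2) 0 > -1 ✓
  (3) y² = (0)² = 0, and 0 < 9 ✓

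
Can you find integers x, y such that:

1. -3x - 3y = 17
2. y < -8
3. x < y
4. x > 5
No

Even the single constraint (-3x - 3y = 17) is infeasible over the integers.

  - -3x - 3y = 17: every term on the left is divisible by 3, so the LHS ≡ 0 (mod 3), but the RHS 17 is not — no integer solution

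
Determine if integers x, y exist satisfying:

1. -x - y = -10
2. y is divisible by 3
Yes

Take x = 10, y = 0. Substituting into each constraint:
  (1) (-10) + 0 = -10 ✓
  (2) 0 = 3 × 0, remainder 0 ✓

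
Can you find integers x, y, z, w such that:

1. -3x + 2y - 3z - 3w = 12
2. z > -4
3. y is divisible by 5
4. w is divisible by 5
Yes

Take x = -1, y = 0, z = -3, w = 0. Substituting into each constraint:
  (1) -3(-1) + 2(0) - 3(-3) - 3(0) = 12 ✓
  (2) -3 > -4 ✓
  (3) 0 = 5 × 0, remainder 0 ✓
  (4) 0 = 5 × 0, remainder 0 ✓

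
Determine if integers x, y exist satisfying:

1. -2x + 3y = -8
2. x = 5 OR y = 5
No

The full constraint system is jointly infeasible over the integers. Each constraint and what it forces:

  - -2x + 3y = -8: is a linear equation tying the variables together
  - x = 5 OR y = 5: forces a choice: either x = 5 or y = 5

Split on the disjunction (x = 5 OR y = 5):
  • If x = 5: with x = 5, every remaining term of the linear equation is divisible by 3, so the left side is ≡ 0 (mod 3); but the right side 2 ≡ 2 (mod 3). No integers can satisfy it.
  • If y = 5: with y = 5, every remaining term of the linear equation is divisible by 2, so the left side is ≡ 0 (mod 2); but the right side -23 ≡ 1 (mod 2). No integers can satisfy it.
Both branches are infeasible, so the system has no integer solution.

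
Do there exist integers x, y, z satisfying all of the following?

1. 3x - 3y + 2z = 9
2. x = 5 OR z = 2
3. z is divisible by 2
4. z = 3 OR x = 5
Yes

Take x = 5, y = 2, z = 0. Substituting into each constraint:
  (1) 3(5) - 3(2) + 2(0) = 9 ✓
  (2) x = 5, target 5 ✓ (first branch holds)
  (3) 0 = 2 × 0, remainder 0 ✓
  (4) x = 5, target 5 ✓ (second branch holds)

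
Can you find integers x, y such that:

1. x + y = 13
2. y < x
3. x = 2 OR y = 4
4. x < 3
No

A contradictory subset is {x + y = 13, y < x, x < 3}. No integer assignment can satisfy these jointly:

  - x + y = 13: is a linear equation tying the variables together
  - y < x: bounds one variable relative to another variable
  - x < 3: bounds one variable relative to a constant

Propagating the comparison: y < x and x ≤ 2 give y ≤ 1. Range argument: with x ∈ [−∞, 2], y ∈ [−∞, 1], the left side of the equation is at most 3, but the right side is 13 > 3. No integer solution exists.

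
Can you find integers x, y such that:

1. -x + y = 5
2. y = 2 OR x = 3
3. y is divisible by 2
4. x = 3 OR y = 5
Yes

Take x = 3, y = 8. Substituting into each constraint:
  (1) (-3) + 8 = 5 ✓
  (2) x = 3, target 3 ✓ (second branch holds)
  (3) 8 = 2 × 4, remainder 0 ✓
  (4) x = 3, target 3 ✓ (first branch holds)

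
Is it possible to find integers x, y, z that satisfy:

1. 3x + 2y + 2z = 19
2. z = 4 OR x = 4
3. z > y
Yes

Take x = 3, y = 1, z = 4. Substituting into each constraint:
  (1) 3(3) + 2(1) + 2(4) = 19 ✓
  (2) z = 4, target 4 ✓ (first branch holds)
  (3) 4 > 1 ✓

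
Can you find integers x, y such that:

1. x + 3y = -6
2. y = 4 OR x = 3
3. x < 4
Yes

Take x = 3, y = -3. Substituting into each constraint:
  (1) 3 + 3(-3) = -6 ✓
  (2) x = 3, target 3 ✓ (second branch holds)
  (3) 3 < 4 ✓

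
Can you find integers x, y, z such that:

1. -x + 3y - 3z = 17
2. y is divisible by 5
Yes

Take x = 1, y = 0, z = -6. Substituting into each constraint:
  (1) (-1) + 3(0) - 3(-6) = 17 ✓
  (2) 0 = 5 × 0, remainder 0 ✓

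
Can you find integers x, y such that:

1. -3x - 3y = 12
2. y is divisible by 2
Yes

Take x = -4, y = 0. Substituting into each constraint:
  (1) -3(-4) - 3(0) = 12 ✓
  (2) 0 = 2 × 0, remainder 0 ✓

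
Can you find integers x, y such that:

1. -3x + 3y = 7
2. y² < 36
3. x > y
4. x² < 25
No

Even the single constraint (-3x + 3y = 7) is infeasible over the integers.

  - -3x + 3y = 7: every term on the left is divisible by 3, so the LHS ≡ 0 (mod 3), but the RHS 7 is not — no integer solution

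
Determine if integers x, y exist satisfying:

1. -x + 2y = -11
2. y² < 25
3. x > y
Yes

Take x = 11, y = 0. Substituting into each constraint:
  (1) (-11) + 2(0) = -11 ✓
  (2) y² = (0)² = 0, and 0 < 25 ✓
  (3) 11 > 0 ✓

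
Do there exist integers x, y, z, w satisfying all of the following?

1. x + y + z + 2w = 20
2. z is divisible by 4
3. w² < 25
Yes

Take x = 20, y = 0, z = 0, w = 0. Substituting into each constraint:
  (1) 20 + 0 + 0 + 2(0) = 20 ✓
  (2) 0 = 4 × 0, remainder 0 ✓
  (3) w² = (0)² = 0, and 0 < 25 ✓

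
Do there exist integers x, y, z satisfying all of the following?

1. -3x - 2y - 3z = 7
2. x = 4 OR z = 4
Yes

Take x = 1, y = -11, z = 4. Substituting into each constraint:
  (1) -3(1) - 2(-11) - 3(4) = 7 ✓
  (2) z = 4, target 4 ✓ (second branch holds)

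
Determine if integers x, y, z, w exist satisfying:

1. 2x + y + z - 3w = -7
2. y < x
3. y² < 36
Yes

Take x = 0, y = -1, z = -6, w = 0. Substituting into each constraint:
  (1) 2(0) + (-1) + (-6) - 3(0) = -7 ✓
  (2) -1 < 0 ✓
  (3) y² = (-1)² = 1, and 1 < 36 ✓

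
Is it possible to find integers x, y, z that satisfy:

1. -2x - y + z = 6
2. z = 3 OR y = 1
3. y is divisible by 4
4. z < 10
No

A contradictory subset is {-2x - y + z = 6, z = 3 OR y = 1, y is divisible by 4}. No integer assignment can satisfy these jointly:

  - -2x - y + z = 6: is a linear equation tying the variables together
  - z = 3 OR y = 1: forces a choice: either z = 3 or y = 1
  - y is divisible by 4: restricts y to multiples of 4

Split on the disjunction (z = 3 OR y = 1):
  • If z = 3: with z = 3, writing y = 4y', every remaining term of the linear equation is divisible by 2, so the left side is ≡ 0 (mod 2); but the right side 3 ≡ 1 (mod 2). No integers can satisfy it.
  • If y = 1: this contradicts the divisibility constraint — 1 is not a multiple of 4.
Both branches are infeasible, so the system has no integer solution.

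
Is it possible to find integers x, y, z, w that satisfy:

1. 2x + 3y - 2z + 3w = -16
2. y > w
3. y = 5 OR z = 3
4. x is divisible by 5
Yes

Take x = -5, y = 1, z = 3, w = -1. Substituting into each constraint:
  (1) 2(-5) + 3(1) - 2(3) + 3(-1) = -16 ✓
  (2) 1 > -1 ✓
  (3) z = 3, target 3 ✓ (second branch holds)
  (4) -5 = 5 × -1, remainder 0 ✓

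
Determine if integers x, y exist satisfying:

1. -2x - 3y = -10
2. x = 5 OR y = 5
Yes

Take x = 5, y = 0. Substituting into each constraint:
  (1) -2(5) - 3(0) = -10 ✓
  (2) x = 5, target 5 ✓ (first branch holds)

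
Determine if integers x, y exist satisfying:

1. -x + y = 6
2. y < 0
Yes

Take x = -7, y = -1. Substituting into each constraint:
  (1) 7 + (-1) = 6 ✓
  (2) -1 < 0 ✓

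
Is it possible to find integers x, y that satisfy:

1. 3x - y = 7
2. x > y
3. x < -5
Yes

Take x = -6, y = -25. Substituting into each constraint:
  (1) 3(-6) + 25 = 7 ✓
  (2) -6 > -25 ✓
  (3) -6 < -5 ✓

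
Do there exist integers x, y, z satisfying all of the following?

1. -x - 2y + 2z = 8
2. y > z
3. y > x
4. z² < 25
Yes

Take x = -10, y = 0, z = -1. Substituting into each constraint:
  (1) 10 - 2(0) + 2(-1) = 8 ✓
  (2) 0 > -1 ✓
  (3) 0 > -10 ✓
  (4) z² = (-1)² = 1, and 1 < 25 ✓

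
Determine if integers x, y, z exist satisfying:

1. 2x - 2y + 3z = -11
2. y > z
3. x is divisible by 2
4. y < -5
Yes

Take x = 2, y = -6, z = -9. Substituting into each constraint:
  (1) 2(2) - 2(-6) + 3(-9) = -11 ✓
  (2) -6 > -9 ✓
  (3) 2 = 2 × 1, remainder 0 ✓
  (4) -6 < -5 ✓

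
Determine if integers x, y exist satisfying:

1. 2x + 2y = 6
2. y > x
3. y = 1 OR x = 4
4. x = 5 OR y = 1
No

A contradictory subset is {2x + 2y = 6, y > x, x = 5 OR y = 1}. No integer assignment can satisfy these jointly:

  - 2x + 2y = 6: is a linear equation tying the variables together
  - y > x: bounds one variable relative to another variable
  - x = 5 OR y = 1: forces a choice: either x = 5 or y = 1

Split on the disjunction (x = 5 OR y = 1):
  • If x = 5: the equation forces y = -2, giving (x, y) = (5, -2), which violates y > x.
  • If y = 1: the equation forces x = 2, giving (y, x) = (1, 2), which violates y > x.
Both branches are infeasible, so the system has no integer solution.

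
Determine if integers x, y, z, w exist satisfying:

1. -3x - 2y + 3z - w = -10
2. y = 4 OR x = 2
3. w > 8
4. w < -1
No

A contradictory subset is {w > 8, w < -1}. No integer assignment can satisfy these jointly:

  - w > 8: bounds one variable relative to a constant
  - w < -1: bounds one variable relative to a constant

Direct contradiction: the bounds on w require w ≥ 9 and w ≤ -2 simultaneously, which is empty.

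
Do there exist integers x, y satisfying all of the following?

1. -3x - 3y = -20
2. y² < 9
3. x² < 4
No

Even the single constraint (-3x - 3y = -20) is infeasible over the integers.

  - -3x - 3y = -20: every term on the left is divisible by 3, so the LHS ≡ 0 (mod 3), but the RHS -20 is not — no integer solution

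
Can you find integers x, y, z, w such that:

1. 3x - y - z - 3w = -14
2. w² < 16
Yes

Take x = 0, y = 0, z = 14, w = 0. Substituting into each constraint:
  (1) 3(0) + 0 + (-14) - 3(0) = -14 ✓
  (2) w² = (0)² = 0, and 0 < 16 ✓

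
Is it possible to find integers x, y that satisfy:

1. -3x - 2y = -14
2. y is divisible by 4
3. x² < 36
Yes

Take x = 2, y = 4. Substituting into each constraint:
  (1) -3(2) - 2(4) = -14 ✓
  (2) 4 = 4 × 1, remainder 0 ✓
  (3) x² = (2)² = 4, and 4 < 36 ✓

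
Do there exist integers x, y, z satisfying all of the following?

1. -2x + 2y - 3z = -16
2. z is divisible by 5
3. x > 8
Yes

Take x = 9, y = 1, z = 0. Substituting into each constraint:
  (1) -2(9) + 2(1) - 3(0) = -16 ✓
  (2) 0 = 5 × 0, remainder 0 ✓
  (3) 9 > 8 ✓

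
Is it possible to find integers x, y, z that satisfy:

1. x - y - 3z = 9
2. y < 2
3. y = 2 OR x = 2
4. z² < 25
Yes

Take x = 2, y = -7, z = 0. Substituting into each constraint:
  (1) 2 + 7 - 3(0) = 9 ✓
  (2) -7 < 2 ✓
  (3) x = 2, target 2 ✓ (second branch holds)
  (4) z² = (0)² = 0, and 0 < 25 ✓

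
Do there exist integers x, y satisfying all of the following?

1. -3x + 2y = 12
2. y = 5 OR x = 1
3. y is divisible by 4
No

The full constraint system is jointly infeasible over the integers. Each constraint and what it forces:

  - -3x + 2y = 12: is a linear equation tying the variables together
  - y = 5 OR x = 1: forces a choice: either y = 5 or x = 1
  - y is divisible by 4: restricts y to multiples of 4

Split on the disjunction (y = 5 OR x = 1):
  • If y = 5: this contradicts the divisibility constraint — 5 is not a multiple of 4.
  • If x = 1: with x = 1, writing y = 4y', every remaining term of the linear equation is divisible by 8, so the left side is ≡ 0 (mod 8); but the right side 15 ≡ 7 (mod 8). No integers can satisfy it.
Both branches are infeasible, so the system has no integer solution.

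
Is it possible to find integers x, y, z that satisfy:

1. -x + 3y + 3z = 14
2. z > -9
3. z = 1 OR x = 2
Yes

Take x = 4, y = 5, z = 1. Substituting into each constraint:
  (1) (-4) + 3(5) + 3(1) = 14 ✓
  (2) 1 > -9 ✓
  (3) z = 1, target 1 ✓ (first branch holds)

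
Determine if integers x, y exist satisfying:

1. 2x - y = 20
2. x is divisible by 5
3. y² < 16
Yes

Take x = 10, y = 0. Substituting into each constraint:
  (1) 2(10) + 0 = 20 ✓
  (2) 10 = 5 × 2, remainder 0 ✓
  (3) y² = (0)² = 0, and 0 < 16 ✓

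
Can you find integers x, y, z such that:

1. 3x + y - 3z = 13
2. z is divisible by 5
Yes

Take x = 4, y = 1, z = 0. Substituting into each constraint:
  (1) 3(4) + 1 - 3(0) = 13 ✓
  (2) 0 = 5 × 0, remainder 0 ✓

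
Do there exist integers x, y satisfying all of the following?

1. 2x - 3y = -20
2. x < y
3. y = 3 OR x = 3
No

A contradictory subset is {2x - 3y = -20, y = 3 OR x = 3}. No integer assignment can satisfy these jointly:

  - 2x - 3y = -20: is a linear equation tying the variables together
  - y = 3 OR x = 3: forces a choice: either y = 3 or x = 3

Split on the disjunction (y = 3 OR x = 3):
  • If y = 3: with y = 3, every remaining term of the linear equation is divisible by 2, so the left side is ≡ 0 (mod 2); but the right side -11 ≡ 1 (mod 2). No integers can satisfy it.
  • If x = 3: with x = 3, every remaining term of the linear equation is divisible by 3, so the left side is ≡ 0 (mod 3); but the right side -26 ≡ 1 (mod 3). No integers can satisfy it.
Both branches are infeasible, so the system has no integer solution.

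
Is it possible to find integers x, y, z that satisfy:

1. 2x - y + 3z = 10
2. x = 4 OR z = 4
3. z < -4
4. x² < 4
No

A contradictory subset is {x = 4 OR z = 4, z < -4, x² < 4}. No integer assignment can satisfy these jointly:

  - x = 4 OR z = 4: forces a choice: either x = 4 or z = 4
  - z < -4: bounds one variable relative to a constant
  - x² < 4: restricts x to |x| ≤ 1

Split on the disjunction (x = 4 OR z = 4):
  • If x = 4: this contradicts x² < 4, which requires |x| ≤ 1.
  • If z = 4: this contradicts the bound z ≤ -5.
Both branches are infeasible, so the system has no integer solution.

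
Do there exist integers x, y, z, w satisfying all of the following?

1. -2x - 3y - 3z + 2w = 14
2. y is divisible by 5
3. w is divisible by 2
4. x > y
Yes

Take x = 2, y = 0, z = -6, w = 0. Substituting into each constraint:
  (1) -2(2) - 3(0) - 3(-6) + 2(0) = 14 ✓
  (2) 0 = 5 × 0, remainder 0 ✓
  (3) 0 = 2 × 0, remainder 0 ✓
  (4) 2 > 0 ✓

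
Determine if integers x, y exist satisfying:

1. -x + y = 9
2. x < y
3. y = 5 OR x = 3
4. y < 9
Yes

Take x = -4, y = 5. Substituting into each constraint:
  (1) 4 + 5 = 9 ✓
  (2) -4 < 5 ✓
  (3) y = 5, target 5 ✓ (first branch holds)
  (4) 5 < 9 ✓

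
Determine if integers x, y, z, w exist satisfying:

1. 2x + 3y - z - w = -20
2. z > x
Yes

Take x = -1, y = 0, z = 0, w = 18. Substituting into each constraint:
  (1) 2(-1) + 3(0) + 0 + (-18) = -20 ✓
  (2) 0 > -1 ✓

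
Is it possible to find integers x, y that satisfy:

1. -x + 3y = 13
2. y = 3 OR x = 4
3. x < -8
No

The full constraint system is jointly infeasible over the integers. Each constraint and what it forces:

  - -x + 3y = 13: is a linear equation tying the variables together
  - y = 3 OR x = 4: forces a choice: either y = 3 or x = 4
  - x < -8: bounds one variable relative to a constant

Split on the disjunction (y = 3 OR x = 4):
  • If y = 3: the equation forces x = -4, which contradicts the bound x ≤ -9.
  • If x = 4: this contradicts the bound x ≤ -9.
Both branches are infeasible, so the system has no integer solution.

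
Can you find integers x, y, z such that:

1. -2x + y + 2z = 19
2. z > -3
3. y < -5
Yes

Take x = 0, y = -7, z = 13. Substituting into each constraint:
  (1) -2(0) + (-7) + 2(13) = 19 ✓
  (2) 13 > -3 ✓
  (3) -7 < -5 ✓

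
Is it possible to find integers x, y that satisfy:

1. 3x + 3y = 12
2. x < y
Yes

Take x = 1, y = 3. Substituting into each constraint:
  (1) 3(1) + 3(3) = 12 ✓
  (2) 1 < 3 ✓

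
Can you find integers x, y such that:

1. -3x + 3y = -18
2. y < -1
Yes

Take x = 4, y = -2. Substituting into each constraint:
  (1) -3(4) + 3(-2) = -18 ✓
  (2) -2 < -1 ✓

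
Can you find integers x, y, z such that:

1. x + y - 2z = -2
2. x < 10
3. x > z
Yes

Take x = 1, y = -3, z = 0. Substituting into each constraint:
  (1) 1 + (-3) - 2(0) = -2 ✓
  (2) 1 < 10 ✓
  (3) 1 > 0 ✓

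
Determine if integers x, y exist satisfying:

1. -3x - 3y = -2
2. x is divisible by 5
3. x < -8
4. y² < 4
No

Even the single constraint (-3x - 3y = -2) is infeasible over the integers.

  - -3x - 3y = -2: every term on the left is divisible by 3, so the LHS ≡ 0 (mod 3), but the RHS -2 is not — no integer solution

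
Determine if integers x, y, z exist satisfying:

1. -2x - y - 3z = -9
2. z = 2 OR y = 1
Yes

Take x = 1, y = 1, z = 2. Substituting into each constraint:
  (1) -2(1) + (-1) - 3(2) = -9 ✓
  (2) z = 2, target 2 ✓ (first branch holds)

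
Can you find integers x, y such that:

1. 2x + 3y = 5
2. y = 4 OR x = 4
Yes

Take x = 4, y = -1. Substituting into each constraint:
  (1) 2(4) + 3(-1) = 5 ✓
  (2) x = 4, target 4 ✓ (second branch holds)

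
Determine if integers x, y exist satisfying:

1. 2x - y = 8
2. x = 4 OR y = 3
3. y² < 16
Yes

Take x = 4, y = 0. Substituting into each constraint:
  (1) 2(4) + 0 = 8 ✓
  (2) x = 4, target 4 ✓ (first branch holds)
  (3) y² = (0)² = 0, and 0 < 16 ✓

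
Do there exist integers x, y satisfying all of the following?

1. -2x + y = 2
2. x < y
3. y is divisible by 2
Yes

Take x = -1, y = 0. Substituting into each constraint:
  (1) -2(-1) + 0 = 2 ✓
  (2) -1 < 0 ✓
  (3) 0 = 2 × 0, remainder 0 ✓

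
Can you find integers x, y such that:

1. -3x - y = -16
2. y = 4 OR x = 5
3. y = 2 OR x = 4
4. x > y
No

A contradictory subset is {-3x - y = -16, y = 2 OR x = 4, x > y}. No integer assignment can satisfy these jointly:

  - -3x - y = -16: is a linear equation tying the variables together
  - y = 2 OR x = 4: forces a choice: either y = 2 or x = 4
  - x > y: bounds one variable relative to another variable

Split on the disjunction (y = 2 OR x = 4):
  • If y = 2: with y = 2, every remaining term of the linear equation is divisible by 3, so the left side is ≡ 0 (mod 3); but the right side -14 ≡ 1 (mod 3). No integers can satisfy it.
  • If x = 4: the equation forces y = 4, giving (x, y) = (4, 4), which violates x > y.
Both branches are infeasible, so the system has no integer solution.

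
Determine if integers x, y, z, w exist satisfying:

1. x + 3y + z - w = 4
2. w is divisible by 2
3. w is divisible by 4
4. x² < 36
Yes

Take x = 0, y = 0, z = 4, w = 0. Substituting into each constraint:
  (1) 0 + 3(0) + 4 + 0 = 4 ✓
  (2) 0 = 2 × 0, remainder 0 ✓
  (3) 0 = 4 × 0, remainder 0 ✓
  (4) x² = (0)² = 0, and 0 < 36 ✓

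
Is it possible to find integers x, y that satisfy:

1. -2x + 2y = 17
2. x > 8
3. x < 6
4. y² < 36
No

Even the single constraint (-2x + 2y = 17) is infeasible over the integers.

  - -2x + 2y = 17: every term on the left is divisible by 2, so the LHS ≡ 0 (mod 2), but the RHS 17 is not — no integer solution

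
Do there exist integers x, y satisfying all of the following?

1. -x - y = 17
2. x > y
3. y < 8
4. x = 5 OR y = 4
Yes

Take x = 5, y = -22. Substituting into each constraint:
  (1) (-5) + 22 = 17 ✓
  (2) 5 > -22 ✓
  (3) -22 < 8 ✓
  (4) x = 5, target 5 ✓ (first branch holds)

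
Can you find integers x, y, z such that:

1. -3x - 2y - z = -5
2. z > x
Yes

Take x = 0, y = 2, z = 1. Substituting into each constraint:
  (1) -3(0) - 2(2) + (-1) = -5 ✓
  (2) 1 > 0 ✓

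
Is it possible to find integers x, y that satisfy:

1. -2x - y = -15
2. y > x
Yes

Take x = 4, y = 7. Substituting into each constraint:
  (1) -2(4) + (-7) = -15 ✓
  (2) 7 > 4 ✓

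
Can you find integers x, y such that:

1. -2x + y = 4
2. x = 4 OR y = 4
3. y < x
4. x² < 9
No

A contradictory subset is {-2x + y = 4, x = 4 OR y = 4, y < x}. No integer assignment can satisfy these jointly:

  - -2x + y = 4: is a linear equation tying the variables together
  - x = 4 OR y = 4: forces a choice: either x = 4 or y = 4
  - y < x: bounds one variable relative to another variable

Split on the disjunction (x = 4 OR y = 4):
  • If x = 4: the equation forces y = 12, giving (x, y) = (4, 12), which violates x > y.
  • If y = 4: the equation forces x = 0, giving (y, x) = (4, 0), which violates x > y.
Both branches are infeasible, so the system has no integer solution.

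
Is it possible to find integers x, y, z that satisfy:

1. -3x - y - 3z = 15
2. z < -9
Yes

Take x = 5, y = 0, z = -10. Substituting into each constraint:
  (1) -3(5) + 0 - 3(-10) = 15 ✓
  (2) -10 < -9 ✓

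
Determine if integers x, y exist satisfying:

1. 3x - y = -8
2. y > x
Yes

Take x = 0, y = 8. Substituting into each constraint:
  (1) 3(0) + (-8) = -8 ✓
  (2) 8 > 0 ✓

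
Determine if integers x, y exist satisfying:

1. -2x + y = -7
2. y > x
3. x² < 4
No

The full constraint system is jointly infeasible over the integers. Each constraint and what it forces:

  - -2x + y = -7: is a linear equation tying the variables together
  - y > x: bounds one variable relative to another variable
  - x² < 4: restricts x to |x| ≤ 1

Propagating the comparison: y > x and x ≥ -1 give y ≥ 0. Range argument: with x ∈ [-1, 1], y ∈ [0, ∞], the left side of the equation is at least -2, but the right side is -7 < -2. No integer solution exists.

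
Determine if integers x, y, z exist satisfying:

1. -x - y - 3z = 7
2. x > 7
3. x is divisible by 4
Yes

Take x = 8, y = 0, z = -5. Substituting into each constraint:
  (1) (-8) + 0 - 3(-5) = 7 ✓
  (2) 8 > 7 ✓
  (3) 8 = 4 × 2, remainder 0 ✓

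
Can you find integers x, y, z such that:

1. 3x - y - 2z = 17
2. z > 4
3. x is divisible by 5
Yes

Take x = 0, y = -27, z = 5. Substituting into each constraint:
  (1) 3(0) + 27 - 2(5) = 17 ✓
  (2) 5 > 4 ✓
  (3) 0 = 5 × 0, remainder 0 ✓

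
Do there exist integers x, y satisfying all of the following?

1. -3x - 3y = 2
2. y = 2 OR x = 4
No

Even the single constraint (-3x - 3y = 2) is infeasible over the integers.

  - -3x - 3y = 2: every term on the left is divisible by 3, so the LHS ≡ 0 (mod 3), but the RHS 2 is not — no integer solution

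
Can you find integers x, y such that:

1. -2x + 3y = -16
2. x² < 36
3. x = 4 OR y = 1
No

A contradictory subset is {-2x + 3y = -16, x = 4 OR y = 1}. No integer assignment can satisfy these jointly:

  - -2x + 3y = -16: is a linear equation tying the variables together
  - x = 4 OR y = 1: forces a choice: either x = 4 or y = 1

Split on the disjunction (x = 4 OR y = 1):
  • If x = 4: with x = 4, every remaining term of the linear equation is divisible by 3, so the left side is ≡ 0 (mod 3); but the right side -8 ≡ 1 (mod 3). No integers can satisfy it.
  • If y = 1: with y = 1, every remaining term of the linear equation is divisible by 2, so the left side is ≡ 0 (mod 2); but the right side -19 ≡ 1 (mod 2). No integers can satisfy it.
Both branches are infeasible, so the system has no integer solution.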